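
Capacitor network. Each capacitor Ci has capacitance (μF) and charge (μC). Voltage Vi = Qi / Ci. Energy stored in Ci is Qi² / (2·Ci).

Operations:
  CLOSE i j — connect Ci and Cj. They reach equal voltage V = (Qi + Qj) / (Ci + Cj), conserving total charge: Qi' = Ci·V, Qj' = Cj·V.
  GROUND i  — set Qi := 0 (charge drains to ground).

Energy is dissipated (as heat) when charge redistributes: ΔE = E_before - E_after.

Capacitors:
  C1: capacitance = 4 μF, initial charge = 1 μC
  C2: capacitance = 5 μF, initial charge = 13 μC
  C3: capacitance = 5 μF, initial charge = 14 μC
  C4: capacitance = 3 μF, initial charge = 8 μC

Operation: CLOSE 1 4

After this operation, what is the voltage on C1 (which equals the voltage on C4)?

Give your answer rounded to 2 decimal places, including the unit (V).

Initial: C1(4μF, Q=1μC, V=0.25V), C2(5μF, Q=13μC, V=2.60V), C3(5μF, Q=14μC, V=2.80V), C4(3μF, Q=8μC, V=2.67V)
Op 1: CLOSE 1-4: Q_total=9.00, C_total=7.00, V=1.29; Q1=5.14, Q4=3.86; dissipated=5.006

Answer: 1.29 V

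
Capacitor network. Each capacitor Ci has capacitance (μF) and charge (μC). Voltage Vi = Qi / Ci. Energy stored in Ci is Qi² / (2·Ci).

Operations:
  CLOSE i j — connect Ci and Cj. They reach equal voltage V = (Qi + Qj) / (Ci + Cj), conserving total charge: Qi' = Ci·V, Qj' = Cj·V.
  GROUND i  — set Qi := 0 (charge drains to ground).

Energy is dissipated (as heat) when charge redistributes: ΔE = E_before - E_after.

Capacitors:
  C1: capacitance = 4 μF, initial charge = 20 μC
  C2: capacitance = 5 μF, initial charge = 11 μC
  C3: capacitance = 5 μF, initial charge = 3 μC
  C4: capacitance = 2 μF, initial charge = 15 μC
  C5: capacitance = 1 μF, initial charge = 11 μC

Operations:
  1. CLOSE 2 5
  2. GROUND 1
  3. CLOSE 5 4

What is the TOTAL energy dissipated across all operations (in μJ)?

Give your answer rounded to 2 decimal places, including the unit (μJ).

Initial: C1(4μF, Q=20μC, V=5.00V), C2(5μF, Q=11μC, V=2.20V), C3(5μF, Q=3μC, V=0.60V), C4(2μF, Q=15μC, V=7.50V), C5(1μF, Q=11μC, V=11.00V)
Op 1: CLOSE 2-5: Q_total=22.00, C_total=6.00, V=3.67; Q2=18.33, Q5=3.67; dissipated=32.267
Op 2: GROUND 1: Q1=0; energy lost=50.000
Op 3: CLOSE 5-4: Q_total=18.67, C_total=3.00, V=6.22; Q5=6.22, Q4=12.44; dissipated=4.898
Total dissipated: 87.165 μJ

Answer: 87.16 μJ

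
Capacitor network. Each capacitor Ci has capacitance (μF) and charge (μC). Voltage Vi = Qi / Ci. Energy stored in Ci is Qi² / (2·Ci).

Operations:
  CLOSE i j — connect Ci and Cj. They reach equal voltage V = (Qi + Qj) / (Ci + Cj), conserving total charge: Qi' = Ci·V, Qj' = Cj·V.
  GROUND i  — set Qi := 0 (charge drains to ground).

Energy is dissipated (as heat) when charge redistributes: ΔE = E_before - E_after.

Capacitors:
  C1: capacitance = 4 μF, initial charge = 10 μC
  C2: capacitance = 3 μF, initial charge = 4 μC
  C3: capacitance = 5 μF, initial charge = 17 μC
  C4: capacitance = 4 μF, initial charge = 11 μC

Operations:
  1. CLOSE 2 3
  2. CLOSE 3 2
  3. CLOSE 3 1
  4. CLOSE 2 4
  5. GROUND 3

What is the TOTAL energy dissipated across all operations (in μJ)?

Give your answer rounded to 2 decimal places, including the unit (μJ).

Initial: C1(4μF, Q=10μC, V=2.50V), C2(3μF, Q=4μC, V=1.33V), C3(5μF, Q=17μC, V=3.40V), C4(4μF, Q=11μC, V=2.75V)
Op 1: CLOSE 2-3: Q_total=21.00, C_total=8.00, V=2.62; Q2=7.88, Q3=13.12; dissipated=4.004
Op 2: CLOSE 3-2: Q_total=21.00, C_total=8.00, V=2.62; Q3=13.12, Q2=7.88; dissipated=0.000
Op 3: CLOSE 3-1: Q_total=23.12, C_total=9.00, V=2.57; Q3=12.85, Q1=10.28; dissipated=0.017
Op 4: CLOSE 2-4: Q_total=18.88, C_total=7.00, V=2.70; Q2=8.09, Q4=10.79; dissipated=0.013
Op 5: GROUND 3: Q3=0; energy lost=16.505
Total dissipated: 20.540 μJ

Answer: 20.54 μJ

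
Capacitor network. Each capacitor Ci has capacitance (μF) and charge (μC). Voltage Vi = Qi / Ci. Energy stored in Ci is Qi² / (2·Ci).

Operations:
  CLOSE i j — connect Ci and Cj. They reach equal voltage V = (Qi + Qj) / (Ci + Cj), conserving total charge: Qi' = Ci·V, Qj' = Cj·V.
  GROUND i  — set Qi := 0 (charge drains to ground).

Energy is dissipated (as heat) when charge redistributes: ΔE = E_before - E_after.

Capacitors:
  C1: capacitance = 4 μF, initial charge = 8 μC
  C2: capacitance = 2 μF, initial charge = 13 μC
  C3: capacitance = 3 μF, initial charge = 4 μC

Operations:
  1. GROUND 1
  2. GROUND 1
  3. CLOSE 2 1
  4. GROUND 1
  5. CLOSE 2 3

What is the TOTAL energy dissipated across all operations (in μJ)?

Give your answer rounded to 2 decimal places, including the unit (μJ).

Answer: 45.97 μJ

Derivation:
Initial: C1(4μF, Q=8μC, V=2.00V), C2(2μF, Q=13μC, V=6.50V), C3(3μF, Q=4μC, V=1.33V)
Op 1: GROUND 1: Q1=0; energy lost=8.000
Op 2: GROUND 1: Q1=0; energy lost=0.000
Op 3: CLOSE 2-1: Q_total=13.00, C_total=6.00, V=2.17; Q2=4.33, Q1=8.67; dissipated=28.167
Op 4: GROUND 1: Q1=0; energy lost=9.389
Op 5: CLOSE 2-3: Q_total=8.33, C_total=5.00, V=1.67; Q2=3.33, Q3=5.00; dissipated=0.417
Total dissipated: 45.972 μJ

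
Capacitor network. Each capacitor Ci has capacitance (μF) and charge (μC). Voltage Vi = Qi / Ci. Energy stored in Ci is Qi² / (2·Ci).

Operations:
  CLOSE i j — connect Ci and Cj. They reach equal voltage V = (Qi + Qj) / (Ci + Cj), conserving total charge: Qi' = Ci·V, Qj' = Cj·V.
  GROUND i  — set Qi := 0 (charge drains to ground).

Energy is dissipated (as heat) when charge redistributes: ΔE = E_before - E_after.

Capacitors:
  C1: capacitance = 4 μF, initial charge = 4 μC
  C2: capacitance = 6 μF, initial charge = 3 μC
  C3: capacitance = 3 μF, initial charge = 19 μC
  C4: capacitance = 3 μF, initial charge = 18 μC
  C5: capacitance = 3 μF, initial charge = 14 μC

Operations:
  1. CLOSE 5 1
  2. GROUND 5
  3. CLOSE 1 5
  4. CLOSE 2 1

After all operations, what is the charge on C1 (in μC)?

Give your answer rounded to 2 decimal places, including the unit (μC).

Initial: C1(4μF, Q=4μC, V=1.00V), C2(6μF, Q=3μC, V=0.50V), C3(3μF, Q=19μC, V=6.33V), C4(3μF, Q=18μC, V=6.00V), C5(3μF, Q=14μC, V=4.67V)
Op 1: CLOSE 5-1: Q_total=18.00, C_total=7.00, V=2.57; Q5=7.71, Q1=10.29; dissipated=11.524
Op 2: GROUND 5: Q5=0; energy lost=9.918
Op 3: CLOSE 1-5: Q_total=10.29, C_total=7.00, V=1.47; Q1=5.88, Q5=4.41; dissipated=5.668
Op 4: CLOSE 2-1: Q_total=8.88, C_total=10.00, V=0.89; Q2=5.33, Q1=3.55; dissipated=1.128
Final charges: Q1=3.55, Q2=5.33, Q3=19.00, Q4=18.00, Q5=4.41

Answer: 3.55 μC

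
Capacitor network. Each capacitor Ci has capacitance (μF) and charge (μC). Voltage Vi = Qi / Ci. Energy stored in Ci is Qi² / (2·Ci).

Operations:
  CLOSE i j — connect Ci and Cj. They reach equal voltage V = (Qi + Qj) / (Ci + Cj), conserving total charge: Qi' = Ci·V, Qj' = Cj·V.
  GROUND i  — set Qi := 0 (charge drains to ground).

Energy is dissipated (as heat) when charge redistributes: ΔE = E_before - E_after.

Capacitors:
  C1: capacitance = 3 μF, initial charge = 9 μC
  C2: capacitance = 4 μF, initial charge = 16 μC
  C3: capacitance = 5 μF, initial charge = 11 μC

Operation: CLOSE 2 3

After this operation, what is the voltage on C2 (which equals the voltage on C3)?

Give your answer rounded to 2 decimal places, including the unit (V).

Answer: 3.00 V

Derivation:
Initial: C1(3μF, Q=9μC, V=3.00V), C2(4μF, Q=16μC, V=4.00V), C3(5μF, Q=11μC, V=2.20V)
Op 1: CLOSE 2-3: Q_total=27.00, C_total=9.00, V=3.00; Q2=12.00, Q3=15.00; dissipated=3.600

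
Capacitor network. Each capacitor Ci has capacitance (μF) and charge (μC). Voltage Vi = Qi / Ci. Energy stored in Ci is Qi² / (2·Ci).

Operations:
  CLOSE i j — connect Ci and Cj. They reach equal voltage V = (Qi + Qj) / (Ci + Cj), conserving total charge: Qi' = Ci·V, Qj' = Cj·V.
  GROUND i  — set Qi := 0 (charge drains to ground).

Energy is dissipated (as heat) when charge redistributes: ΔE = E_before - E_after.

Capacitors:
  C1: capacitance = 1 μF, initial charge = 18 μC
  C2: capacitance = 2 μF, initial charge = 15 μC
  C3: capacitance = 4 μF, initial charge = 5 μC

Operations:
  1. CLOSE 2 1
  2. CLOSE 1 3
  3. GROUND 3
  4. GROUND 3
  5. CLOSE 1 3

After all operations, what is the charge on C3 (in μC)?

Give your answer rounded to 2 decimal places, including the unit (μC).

Initial: C1(1μF, Q=18μC, V=18.00V), C2(2μF, Q=15μC, V=7.50V), C3(4μF, Q=5μC, V=1.25V)
Op 1: CLOSE 2-1: Q_total=33.00, C_total=3.00, V=11.00; Q2=22.00, Q1=11.00; dissipated=36.750
Op 2: CLOSE 1-3: Q_total=16.00, C_total=5.00, V=3.20; Q1=3.20, Q3=12.80; dissipated=38.025
Op 3: GROUND 3: Q3=0; energy lost=20.480
Op 4: GROUND 3: Q3=0; energy lost=0.000
Op 5: CLOSE 1-3: Q_total=3.20, C_total=5.00, V=0.64; Q1=0.64, Q3=2.56; dissipated=4.096
Final charges: Q1=0.64, Q2=22.00, Q3=2.56

Answer: 2.56 μC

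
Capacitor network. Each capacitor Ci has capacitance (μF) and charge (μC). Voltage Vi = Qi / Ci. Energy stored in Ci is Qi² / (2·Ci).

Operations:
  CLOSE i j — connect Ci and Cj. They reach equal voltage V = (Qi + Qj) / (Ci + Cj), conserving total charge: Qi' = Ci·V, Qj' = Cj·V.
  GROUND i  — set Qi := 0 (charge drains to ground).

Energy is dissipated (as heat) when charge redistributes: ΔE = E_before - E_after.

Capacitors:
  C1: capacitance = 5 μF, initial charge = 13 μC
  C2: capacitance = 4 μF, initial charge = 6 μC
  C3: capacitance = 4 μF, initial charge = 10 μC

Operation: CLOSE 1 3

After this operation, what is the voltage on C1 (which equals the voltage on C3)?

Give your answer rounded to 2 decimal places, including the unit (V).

Initial: C1(5μF, Q=13μC, V=2.60V), C2(4μF, Q=6μC, V=1.50V), C3(4μF, Q=10μC, V=2.50V)
Op 1: CLOSE 1-3: Q_total=23.00, C_total=9.00, V=2.56; Q1=12.78, Q3=10.22; dissipated=0.011

Answer: 2.56 V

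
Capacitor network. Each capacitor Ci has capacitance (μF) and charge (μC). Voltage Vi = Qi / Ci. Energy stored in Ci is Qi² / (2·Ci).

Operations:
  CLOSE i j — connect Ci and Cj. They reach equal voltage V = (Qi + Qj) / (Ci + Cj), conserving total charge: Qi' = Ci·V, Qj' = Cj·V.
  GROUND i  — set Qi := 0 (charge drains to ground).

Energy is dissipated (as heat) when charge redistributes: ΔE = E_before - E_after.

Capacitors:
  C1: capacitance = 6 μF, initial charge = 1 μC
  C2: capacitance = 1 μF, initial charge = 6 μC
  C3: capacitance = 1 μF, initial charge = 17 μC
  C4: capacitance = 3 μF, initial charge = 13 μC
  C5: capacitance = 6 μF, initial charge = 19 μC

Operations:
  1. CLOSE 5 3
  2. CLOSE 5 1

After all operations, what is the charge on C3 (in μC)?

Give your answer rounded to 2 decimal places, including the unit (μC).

Answer: 5.14 μC

Derivation:
Initial: C1(6μF, Q=1μC, V=0.17V), C2(1μF, Q=6μC, V=6.00V), C3(1μF, Q=17μC, V=17.00V), C4(3μF, Q=13μC, V=4.33V), C5(6μF, Q=19μC, V=3.17V)
Op 1: CLOSE 5-3: Q_total=36.00, C_total=7.00, V=5.14; Q5=30.86, Q3=5.14; dissipated=82.012
Op 2: CLOSE 5-1: Q_total=31.86, C_total=12.00, V=2.65; Q5=15.93, Q1=15.93; dissipated=37.144
Final charges: Q1=15.93, Q2=6.00, Q3=5.14, Q4=13.00, Q5=15.93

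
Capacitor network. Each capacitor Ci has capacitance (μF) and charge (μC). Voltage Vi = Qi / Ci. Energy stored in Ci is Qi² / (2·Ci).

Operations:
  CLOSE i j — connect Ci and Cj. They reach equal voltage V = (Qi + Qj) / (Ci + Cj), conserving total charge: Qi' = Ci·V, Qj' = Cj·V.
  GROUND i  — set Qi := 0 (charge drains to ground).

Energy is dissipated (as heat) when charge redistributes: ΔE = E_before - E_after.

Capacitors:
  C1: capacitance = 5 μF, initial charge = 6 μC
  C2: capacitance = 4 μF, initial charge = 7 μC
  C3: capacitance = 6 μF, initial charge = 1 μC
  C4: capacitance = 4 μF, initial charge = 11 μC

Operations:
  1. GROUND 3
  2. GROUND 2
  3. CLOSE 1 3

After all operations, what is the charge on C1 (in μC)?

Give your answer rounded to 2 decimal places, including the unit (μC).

Answer: 2.73 μC

Derivation:
Initial: C1(5μF, Q=6μC, V=1.20V), C2(4μF, Q=7μC, V=1.75V), C3(6μF, Q=1μC, V=0.17V), C4(4μF, Q=11μC, V=2.75V)
Op 1: GROUND 3: Q3=0; energy lost=0.083
Op 2: GROUND 2: Q2=0; energy lost=6.125
Op 3: CLOSE 1-3: Q_total=6.00, C_total=11.00, V=0.55; Q1=2.73, Q3=3.27; dissipated=1.964
Final charges: Q1=2.73, Q2=0.00, Q3=3.27, Q4=11.00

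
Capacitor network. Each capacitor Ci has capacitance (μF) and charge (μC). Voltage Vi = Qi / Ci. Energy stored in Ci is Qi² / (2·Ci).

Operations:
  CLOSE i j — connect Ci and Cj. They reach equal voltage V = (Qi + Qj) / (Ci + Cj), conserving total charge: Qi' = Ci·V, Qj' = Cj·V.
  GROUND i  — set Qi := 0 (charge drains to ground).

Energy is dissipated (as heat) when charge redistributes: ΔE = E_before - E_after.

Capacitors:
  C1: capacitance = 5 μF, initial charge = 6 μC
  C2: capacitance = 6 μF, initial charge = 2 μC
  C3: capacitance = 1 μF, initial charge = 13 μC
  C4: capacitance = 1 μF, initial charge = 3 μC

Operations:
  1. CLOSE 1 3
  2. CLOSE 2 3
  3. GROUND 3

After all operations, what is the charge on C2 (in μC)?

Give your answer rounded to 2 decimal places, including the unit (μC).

Answer: 4.43 μC

Derivation:
Initial: C1(5μF, Q=6μC, V=1.20V), C2(6μF, Q=2μC, V=0.33V), C3(1μF, Q=13μC, V=13.00V), C4(1μF, Q=3μC, V=3.00V)
Op 1: CLOSE 1-3: Q_total=19.00, C_total=6.00, V=3.17; Q1=15.83, Q3=3.17; dissipated=58.017
Op 2: CLOSE 2-3: Q_total=5.17, C_total=7.00, V=0.74; Q2=4.43, Q3=0.74; dissipated=3.440
Op 3: GROUND 3: Q3=0; energy lost=0.272
Final charges: Q1=15.83, Q2=4.43, Q3=0.00, Q4=3.00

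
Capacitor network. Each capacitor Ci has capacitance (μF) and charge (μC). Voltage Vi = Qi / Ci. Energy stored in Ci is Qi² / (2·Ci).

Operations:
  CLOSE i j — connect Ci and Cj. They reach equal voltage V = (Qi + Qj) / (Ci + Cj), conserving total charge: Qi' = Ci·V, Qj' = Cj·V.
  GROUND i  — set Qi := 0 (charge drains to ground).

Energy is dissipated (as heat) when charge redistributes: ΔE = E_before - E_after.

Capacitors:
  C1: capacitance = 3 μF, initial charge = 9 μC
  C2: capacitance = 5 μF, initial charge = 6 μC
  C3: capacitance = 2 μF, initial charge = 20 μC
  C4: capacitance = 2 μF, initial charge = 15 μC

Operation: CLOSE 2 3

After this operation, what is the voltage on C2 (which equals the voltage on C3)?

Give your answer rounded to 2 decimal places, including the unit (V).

Initial: C1(3μF, Q=9μC, V=3.00V), C2(5μF, Q=6μC, V=1.20V), C3(2μF, Q=20μC, V=10.00V), C4(2μF, Q=15μC, V=7.50V)
Op 1: CLOSE 2-3: Q_total=26.00, C_total=7.00, V=3.71; Q2=18.57, Q3=7.43; dissipated=55.314

Answer: 3.71 V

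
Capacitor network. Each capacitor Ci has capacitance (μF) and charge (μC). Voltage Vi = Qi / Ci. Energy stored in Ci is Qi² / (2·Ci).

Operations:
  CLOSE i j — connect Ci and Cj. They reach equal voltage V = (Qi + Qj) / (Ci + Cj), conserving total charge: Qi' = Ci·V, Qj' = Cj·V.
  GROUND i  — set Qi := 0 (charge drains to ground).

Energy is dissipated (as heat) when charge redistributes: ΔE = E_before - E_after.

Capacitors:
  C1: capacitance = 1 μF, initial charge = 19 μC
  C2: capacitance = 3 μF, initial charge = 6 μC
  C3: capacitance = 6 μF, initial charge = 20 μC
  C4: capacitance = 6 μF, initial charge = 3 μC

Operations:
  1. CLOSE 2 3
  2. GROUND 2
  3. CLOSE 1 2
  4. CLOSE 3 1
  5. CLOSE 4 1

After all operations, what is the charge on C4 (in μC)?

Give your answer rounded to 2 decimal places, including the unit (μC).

Answer: 5.28 μC

Derivation:
Initial: C1(1μF, Q=19μC, V=19.00V), C2(3μF, Q=6μC, V=2.00V), C3(6μF, Q=20μC, V=3.33V), C4(6μF, Q=3μC, V=0.50V)
Op 1: CLOSE 2-3: Q_total=26.00, C_total=9.00, V=2.89; Q2=8.67, Q3=17.33; dissipated=1.778
Op 2: GROUND 2: Q2=0; energy lost=12.519
Op 3: CLOSE 1-2: Q_total=19.00, C_total=4.00, V=4.75; Q1=4.75, Q2=14.25; dissipated=135.375
Op 4: CLOSE 3-1: Q_total=22.08, C_total=7.00, V=3.15; Q3=18.93, Q1=3.15; dissipated=1.484
Op 5: CLOSE 4-1: Q_total=6.15, C_total=7.00, V=0.88; Q4=5.28, Q1=0.88; dissipated=3.020
Final charges: Q1=0.88, Q2=14.25, Q3=18.93, Q4=5.28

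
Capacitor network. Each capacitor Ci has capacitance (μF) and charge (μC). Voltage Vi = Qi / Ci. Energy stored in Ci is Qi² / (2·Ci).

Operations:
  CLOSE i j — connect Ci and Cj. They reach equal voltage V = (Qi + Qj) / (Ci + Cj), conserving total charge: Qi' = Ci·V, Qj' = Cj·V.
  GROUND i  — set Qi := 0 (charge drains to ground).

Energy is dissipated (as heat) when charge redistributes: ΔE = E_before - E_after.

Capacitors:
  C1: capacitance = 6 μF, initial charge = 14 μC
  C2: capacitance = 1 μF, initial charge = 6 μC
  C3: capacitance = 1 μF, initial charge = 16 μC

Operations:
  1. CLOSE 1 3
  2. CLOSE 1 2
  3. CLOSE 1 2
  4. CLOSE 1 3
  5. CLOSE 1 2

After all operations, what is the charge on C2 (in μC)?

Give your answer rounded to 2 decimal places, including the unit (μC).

Initial: C1(6μF, Q=14μC, V=2.33V), C2(1μF, Q=6μC, V=6.00V), C3(1μF, Q=16μC, V=16.00V)
Op 1: CLOSE 1-3: Q_total=30.00, C_total=7.00, V=4.29; Q1=25.71, Q3=4.29; dissipated=80.048
Op 2: CLOSE 1-2: Q_total=31.71, C_total=7.00, V=4.53; Q1=27.18, Q2=4.53; dissipated=1.259
Op 3: CLOSE 1-2: Q_total=31.71, C_total=7.00, V=4.53; Q1=27.18, Q2=4.53; dissipated=0.000
Op 4: CLOSE 1-3: Q_total=31.47, C_total=7.00, V=4.50; Q1=26.97, Q3=4.50; dissipated=0.026
Op 5: CLOSE 1-2: Q_total=31.50, C_total=7.00, V=4.50; Q1=27.00, Q2=4.50; dissipated=0.001
Final charges: Q1=27.00, Q2=4.50, Q3=4.50

Answer: 4.50 μC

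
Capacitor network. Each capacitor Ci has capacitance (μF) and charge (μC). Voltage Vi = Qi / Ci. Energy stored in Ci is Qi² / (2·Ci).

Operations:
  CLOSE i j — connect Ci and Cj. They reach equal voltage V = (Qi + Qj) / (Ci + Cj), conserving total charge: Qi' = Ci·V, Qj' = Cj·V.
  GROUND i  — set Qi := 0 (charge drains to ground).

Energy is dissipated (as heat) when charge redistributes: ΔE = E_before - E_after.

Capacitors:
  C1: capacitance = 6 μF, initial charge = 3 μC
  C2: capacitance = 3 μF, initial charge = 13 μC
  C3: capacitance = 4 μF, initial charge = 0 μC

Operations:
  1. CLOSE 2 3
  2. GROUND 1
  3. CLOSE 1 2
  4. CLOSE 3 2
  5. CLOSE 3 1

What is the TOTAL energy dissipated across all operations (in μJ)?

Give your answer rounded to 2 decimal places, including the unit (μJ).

Initial: C1(6μF, Q=3μC, V=0.50V), C2(3μF, Q=13μC, V=4.33V), C3(4μF, Q=0μC, V=0.00V)
Op 1: CLOSE 2-3: Q_total=13.00, C_total=7.00, V=1.86; Q2=5.57, Q3=7.43; dissipated=16.095
Op 2: GROUND 1: Q1=0; energy lost=0.750
Op 3: CLOSE 1-2: Q_total=5.57, C_total=9.00, V=0.62; Q1=3.71, Q2=1.86; dissipated=3.449
Op 4: CLOSE 3-2: Q_total=9.29, C_total=7.00, V=1.33; Q3=5.31, Q2=3.98; dissipated=1.314
Op 5: CLOSE 3-1: Q_total=9.02, C_total=10.00, V=0.90; Q3=3.61, Q1=5.41; dissipated=0.601
Total dissipated: 22.209 μJ

Answer: 22.21 μJ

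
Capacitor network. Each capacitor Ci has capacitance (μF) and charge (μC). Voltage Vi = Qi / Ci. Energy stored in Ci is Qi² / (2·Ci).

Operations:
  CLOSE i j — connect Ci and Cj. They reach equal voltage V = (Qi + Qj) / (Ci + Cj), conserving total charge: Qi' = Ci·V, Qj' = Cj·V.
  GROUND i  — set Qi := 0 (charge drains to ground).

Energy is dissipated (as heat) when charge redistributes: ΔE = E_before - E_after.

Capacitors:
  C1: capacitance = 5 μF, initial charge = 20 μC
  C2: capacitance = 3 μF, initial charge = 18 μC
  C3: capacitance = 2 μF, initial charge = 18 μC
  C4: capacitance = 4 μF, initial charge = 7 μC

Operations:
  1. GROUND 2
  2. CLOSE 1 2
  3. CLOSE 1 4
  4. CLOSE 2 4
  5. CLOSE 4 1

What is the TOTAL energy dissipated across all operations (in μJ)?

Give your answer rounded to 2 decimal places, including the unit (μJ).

Answer: 69.74 μJ

Derivation:
Initial: C1(5μF, Q=20μC, V=4.00V), C2(3μF, Q=18μC, V=6.00V), C3(2μF, Q=18μC, V=9.00V), C4(4μF, Q=7μC, V=1.75V)
Op 1: GROUND 2: Q2=0; energy lost=54.000
Op 2: CLOSE 1-2: Q_total=20.00, C_total=8.00, V=2.50; Q1=12.50, Q2=7.50; dissipated=15.000
Op 3: CLOSE 1-4: Q_total=19.50, C_total=9.00, V=2.17; Q1=10.83, Q4=8.67; dissipated=0.625
Op 4: CLOSE 2-4: Q_total=16.17, C_total=7.00, V=2.31; Q2=6.93, Q4=9.24; dissipated=0.095
Op 5: CLOSE 4-1: Q_total=20.07, C_total=9.00, V=2.23; Q4=8.92, Q1=11.15; dissipated=0.023
Total dissipated: 69.743 μJ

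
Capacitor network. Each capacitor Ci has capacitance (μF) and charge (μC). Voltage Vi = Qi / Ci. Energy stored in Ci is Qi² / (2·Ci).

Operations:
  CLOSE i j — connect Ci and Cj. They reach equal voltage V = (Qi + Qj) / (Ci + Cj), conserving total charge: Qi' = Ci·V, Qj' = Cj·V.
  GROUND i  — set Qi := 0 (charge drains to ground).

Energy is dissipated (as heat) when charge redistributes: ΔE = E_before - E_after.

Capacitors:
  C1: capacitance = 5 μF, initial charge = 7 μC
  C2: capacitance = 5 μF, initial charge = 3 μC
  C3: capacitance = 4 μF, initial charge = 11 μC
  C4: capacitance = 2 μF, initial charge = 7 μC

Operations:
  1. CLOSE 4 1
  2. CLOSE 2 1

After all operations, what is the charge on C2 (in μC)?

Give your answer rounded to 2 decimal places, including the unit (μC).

Answer: 6.50 μC

Derivation:
Initial: C1(5μF, Q=7μC, V=1.40V), C2(5μF, Q=3μC, V=0.60V), C3(4μF, Q=11μC, V=2.75V), C4(2μF, Q=7μC, V=3.50V)
Op 1: CLOSE 4-1: Q_total=14.00, C_total=7.00, V=2.00; Q4=4.00, Q1=10.00; dissipated=3.150
Op 2: CLOSE 2-1: Q_total=13.00, C_total=10.00, V=1.30; Q2=6.50, Q1=6.50; dissipated=2.450
Final charges: Q1=6.50, Q2=6.50, Q3=11.00, Q4=4.00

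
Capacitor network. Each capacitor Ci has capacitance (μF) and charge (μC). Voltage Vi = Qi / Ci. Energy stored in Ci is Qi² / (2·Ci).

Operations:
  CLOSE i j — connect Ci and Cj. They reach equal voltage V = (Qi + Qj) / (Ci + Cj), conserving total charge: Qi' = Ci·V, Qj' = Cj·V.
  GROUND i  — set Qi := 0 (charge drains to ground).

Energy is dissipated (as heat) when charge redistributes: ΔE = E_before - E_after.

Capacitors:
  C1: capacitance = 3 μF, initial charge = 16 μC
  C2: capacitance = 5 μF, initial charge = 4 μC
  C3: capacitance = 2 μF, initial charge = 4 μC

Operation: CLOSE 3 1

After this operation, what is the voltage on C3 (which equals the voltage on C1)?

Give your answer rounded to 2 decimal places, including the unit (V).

Answer: 4.00 V

Derivation:
Initial: C1(3μF, Q=16μC, V=5.33V), C2(5μF, Q=4μC, V=0.80V), C3(2μF, Q=4μC, V=2.00V)
Op 1: CLOSE 3-1: Q_total=20.00, C_total=5.00, V=4.00; Q3=8.00, Q1=12.00; dissipated=6.667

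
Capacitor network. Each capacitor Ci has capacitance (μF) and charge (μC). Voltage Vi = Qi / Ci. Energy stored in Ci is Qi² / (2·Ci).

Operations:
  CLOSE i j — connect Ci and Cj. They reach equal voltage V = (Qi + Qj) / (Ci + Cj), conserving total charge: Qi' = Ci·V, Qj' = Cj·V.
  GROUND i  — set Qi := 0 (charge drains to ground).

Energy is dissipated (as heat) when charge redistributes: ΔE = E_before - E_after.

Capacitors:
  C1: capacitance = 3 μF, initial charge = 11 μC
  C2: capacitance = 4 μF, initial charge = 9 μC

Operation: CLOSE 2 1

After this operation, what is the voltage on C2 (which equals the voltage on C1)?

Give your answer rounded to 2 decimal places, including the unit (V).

Answer: 2.86 V

Derivation:
Initial: C1(3μF, Q=11μC, V=3.67V), C2(4μF, Q=9μC, V=2.25V)
Op 1: CLOSE 2-1: Q_total=20.00, C_total=7.00, V=2.86; Q2=11.43, Q1=8.57; dissipated=1.720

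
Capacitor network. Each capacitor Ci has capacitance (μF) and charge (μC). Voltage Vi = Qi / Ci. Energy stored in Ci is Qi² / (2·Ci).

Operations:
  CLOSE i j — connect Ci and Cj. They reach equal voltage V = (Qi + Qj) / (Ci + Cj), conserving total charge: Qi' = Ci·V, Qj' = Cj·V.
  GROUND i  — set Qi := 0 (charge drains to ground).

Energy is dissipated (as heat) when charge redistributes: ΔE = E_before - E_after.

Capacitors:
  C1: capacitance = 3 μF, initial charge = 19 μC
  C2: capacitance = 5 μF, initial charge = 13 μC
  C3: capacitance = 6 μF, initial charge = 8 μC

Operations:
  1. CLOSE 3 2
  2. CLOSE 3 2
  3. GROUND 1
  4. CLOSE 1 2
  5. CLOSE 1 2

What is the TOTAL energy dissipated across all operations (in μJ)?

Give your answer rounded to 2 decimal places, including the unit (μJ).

Answer: 65.77 μJ

Derivation:
Initial: C1(3μF, Q=19μC, V=6.33V), C2(5μF, Q=13μC, V=2.60V), C3(6μF, Q=8μC, V=1.33V)
Op 1: CLOSE 3-2: Q_total=21.00, C_total=11.00, V=1.91; Q3=11.45, Q2=9.55; dissipated=2.188
Op 2: CLOSE 3-2: Q_total=21.00, C_total=11.00, V=1.91; Q3=11.45, Q2=9.55; dissipated=0.000
Op 3: GROUND 1: Q1=0; energy lost=60.167
Op 4: CLOSE 1-2: Q_total=9.55, C_total=8.00, V=1.19; Q1=3.58, Q2=5.97; dissipated=3.417
Op 5: CLOSE 1-2: Q_total=9.55, C_total=8.00, V=1.19; Q1=3.58, Q2=5.97; dissipated=0.000
Total dissipated: 65.771 μJ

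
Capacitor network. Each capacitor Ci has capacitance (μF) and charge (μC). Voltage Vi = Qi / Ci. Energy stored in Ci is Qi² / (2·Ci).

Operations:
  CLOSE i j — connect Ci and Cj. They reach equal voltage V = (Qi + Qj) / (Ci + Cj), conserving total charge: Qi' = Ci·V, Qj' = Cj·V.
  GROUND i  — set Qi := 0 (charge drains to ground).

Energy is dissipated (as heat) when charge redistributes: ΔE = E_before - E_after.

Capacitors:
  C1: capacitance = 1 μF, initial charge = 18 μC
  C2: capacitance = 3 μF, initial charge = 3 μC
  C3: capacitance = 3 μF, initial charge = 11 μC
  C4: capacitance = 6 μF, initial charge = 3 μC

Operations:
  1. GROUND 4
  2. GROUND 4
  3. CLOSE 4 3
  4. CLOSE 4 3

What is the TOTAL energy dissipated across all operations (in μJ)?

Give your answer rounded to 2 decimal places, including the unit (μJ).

Initial: C1(1μF, Q=18μC, V=18.00V), C2(3μF, Q=3μC, V=1.00V), C3(3μF, Q=11μC, V=3.67V), C4(6μF, Q=3μC, V=0.50V)
Op 1: GROUND 4: Q4=0; energy lost=0.750
Op 2: GROUND 4: Q4=0; energy lost=0.000
Op 3: CLOSE 4-3: Q_total=11.00, C_total=9.00, V=1.22; Q4=7.33, Q3=3.67; dissipated=13.444
Op 4: CLOSE 4-3: Q_total=11.00, C_total=9.00, V=1.22; Q4=7.33, Q3=3.67; dissipated=0.000
Total dissipated: 14.194 μJ

Answer: 14.19 μJ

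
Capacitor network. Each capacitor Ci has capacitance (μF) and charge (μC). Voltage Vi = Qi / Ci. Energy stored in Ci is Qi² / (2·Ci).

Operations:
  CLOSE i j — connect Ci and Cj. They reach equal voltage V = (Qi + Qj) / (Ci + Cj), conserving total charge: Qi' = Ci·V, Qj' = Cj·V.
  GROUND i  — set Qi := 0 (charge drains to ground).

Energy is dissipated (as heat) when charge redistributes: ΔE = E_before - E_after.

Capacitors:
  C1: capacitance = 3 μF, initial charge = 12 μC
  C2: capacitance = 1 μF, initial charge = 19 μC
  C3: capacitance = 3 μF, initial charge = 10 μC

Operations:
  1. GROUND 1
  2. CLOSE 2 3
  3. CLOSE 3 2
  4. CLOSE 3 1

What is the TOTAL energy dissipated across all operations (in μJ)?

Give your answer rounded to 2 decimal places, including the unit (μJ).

Initial: C1(3μF, Q=12μC, V=4.00V), C2(1μF, Q=19μC, V=19.00V), C3(3μF, Q=10μC, V=3.33V)
Op 1: GROUND 1: Q1=0; energy lost=24.000
Op 2: CLOSE 2-3: Q_total=29.00, C_total=4.00, V=7.25; Q2=7.25, Q3=21.75; dissipated=92.042
Op 3: CLOSE 3-2: Q_total=29.00, C_total=4.00, V=7.25; Q3=21.75, Q2=7.25; dissipated=0.000
Op 4: CLOSE 3-1: Q_total=21.75, C_total=6.00, V=3.62; Q3=10.88, Q1=10.88; dissipated=39.422
Total dissipated: 155.464 μJ

Answer: 155.46 μJ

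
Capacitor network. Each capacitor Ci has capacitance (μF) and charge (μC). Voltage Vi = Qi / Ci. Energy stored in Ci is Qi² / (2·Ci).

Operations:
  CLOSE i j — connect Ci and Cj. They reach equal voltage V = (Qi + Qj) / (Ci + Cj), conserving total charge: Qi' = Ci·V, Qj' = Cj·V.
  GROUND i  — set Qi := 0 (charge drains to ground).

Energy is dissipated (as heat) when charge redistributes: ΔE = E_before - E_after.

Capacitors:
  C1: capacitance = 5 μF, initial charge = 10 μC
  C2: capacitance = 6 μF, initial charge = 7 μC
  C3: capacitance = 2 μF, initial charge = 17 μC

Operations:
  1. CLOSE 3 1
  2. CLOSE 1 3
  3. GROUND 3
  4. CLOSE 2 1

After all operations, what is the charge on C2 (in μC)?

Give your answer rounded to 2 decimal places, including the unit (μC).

Initial: C1(5μF, Q=10μC, V=2.00V), C2(6μF, Q=7μC, V=1.17V), C3(2μF, Q=17μC, V=8.50V)
Op 1: CLOSE 3-1: Q_total=27.00, C_total=7.00, V=3.86; Q3=7.71, Q1=19.29; dissipated=30.179
Op 2: CLOSE 1-3: Q_total=27.00, C_total=7.00, V=3.86; Q1=19.29, Q3=7.71; dissipated=0.000
Op 3: GROUND 3: Q3=0; energy lost=14.878
Op 4: CLOSE 2-1: Q_total=26.29, C_total=11.00, V=2.39; Q2=14.34, Q1=11.95; dissipated=9.871
Final charges: Q1=11.95, Q2=14.34, Q3=0.00

Answer: 14.34 μC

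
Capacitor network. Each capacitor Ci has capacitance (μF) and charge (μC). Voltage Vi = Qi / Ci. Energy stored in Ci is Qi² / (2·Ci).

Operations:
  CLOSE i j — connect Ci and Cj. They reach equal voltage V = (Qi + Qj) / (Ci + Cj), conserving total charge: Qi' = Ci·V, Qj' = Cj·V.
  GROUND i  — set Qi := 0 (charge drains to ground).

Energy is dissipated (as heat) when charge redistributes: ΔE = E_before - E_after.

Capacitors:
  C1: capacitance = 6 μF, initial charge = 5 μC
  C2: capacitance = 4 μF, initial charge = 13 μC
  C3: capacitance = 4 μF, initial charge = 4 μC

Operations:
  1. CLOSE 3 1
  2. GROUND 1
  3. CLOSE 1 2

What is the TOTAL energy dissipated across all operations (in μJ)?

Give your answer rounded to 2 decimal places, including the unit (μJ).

Initial: C1(6μF, Q=5μC, V=0.83V), C2(4μF, Q=13μC, V=3.25V), C3(4μF, Q=4μC, V=1.00V)
Op 1: CLOSE 3-1: Q_total=9.00, C_total=10.00, V=0.90; Q3=3.60, Q1=5.40; dissipated=0.033
Op 2: GROUND 1: Q1=0; energy lost=2.430
Op 3: CLOSE 1-2: Q_total=13.00, C_total=10.00, V=1.30; Q1=7.80, Q2=5.20; dissipated=12.675
Total dissipated: 15.138 μJ

Answer: 15.14 μJ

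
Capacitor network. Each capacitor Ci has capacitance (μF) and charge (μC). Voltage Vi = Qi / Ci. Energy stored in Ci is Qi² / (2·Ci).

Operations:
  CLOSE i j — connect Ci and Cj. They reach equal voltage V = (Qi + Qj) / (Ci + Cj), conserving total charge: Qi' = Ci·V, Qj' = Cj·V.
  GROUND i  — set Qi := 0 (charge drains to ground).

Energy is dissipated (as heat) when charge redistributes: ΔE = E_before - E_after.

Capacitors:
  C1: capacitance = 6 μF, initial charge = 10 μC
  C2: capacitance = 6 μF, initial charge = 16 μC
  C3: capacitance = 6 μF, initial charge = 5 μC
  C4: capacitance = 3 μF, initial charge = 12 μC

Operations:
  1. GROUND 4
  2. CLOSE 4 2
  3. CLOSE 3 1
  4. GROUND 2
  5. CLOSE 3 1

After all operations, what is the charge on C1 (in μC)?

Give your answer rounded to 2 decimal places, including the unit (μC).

Initial: C1(6μF, Q=10μC, V=1.67V), C2(6μF, Q=16μC, V=2.67V), C3(6μF, Q=5μC, V=0.83V), C4(3μF, Q=12μC, V=4.00V)
Op 1: GROUND 4: Q4=0; energy lost=24.000
Op 2: CLOSE 4-2: Q_total=16.00, C_total=9.00, V=1.78; Q4=5.33, Q2=10.67; dissipated=7.111
Op 3: CLOSE 3-1: Q_total=15.00, C_total=12.00, V=1.25; Q3=7.50, Q1=7.50; dissipated=1.042
Op 4: GROUND 2: Q2=0; energy lost=9.481
Op 5: CLOSE 3-1: Q_total=15.00, C_total=12.00, V=1.25; Q3=7.50, Q1=7.50; dissipated=0.000
Final charges: Q1=7.50, Q2=0.00, Q3=7.50, Q4=5.33

Answer: 7.50 μC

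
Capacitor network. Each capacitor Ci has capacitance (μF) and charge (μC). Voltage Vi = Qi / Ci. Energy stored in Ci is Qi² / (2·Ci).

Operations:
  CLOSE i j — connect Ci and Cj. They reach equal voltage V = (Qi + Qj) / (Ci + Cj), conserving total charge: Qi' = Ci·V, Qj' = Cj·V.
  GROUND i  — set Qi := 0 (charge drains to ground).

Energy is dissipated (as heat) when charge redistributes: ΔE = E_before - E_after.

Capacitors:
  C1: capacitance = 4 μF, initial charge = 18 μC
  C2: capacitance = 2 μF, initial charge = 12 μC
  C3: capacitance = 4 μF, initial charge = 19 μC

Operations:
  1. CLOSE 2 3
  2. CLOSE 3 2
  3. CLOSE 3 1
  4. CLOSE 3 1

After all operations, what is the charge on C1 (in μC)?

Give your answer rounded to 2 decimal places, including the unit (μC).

Answer: 19.33 μC

Derivation:
Initial: C1(4μF, Q=18μC, V=4.50V), C2(2μF, Q=12μC, V=6.00V), C3(4μF, Q=19μC, V=4.75V)
Op 1: CLOSE 2-3: Q_total=31.00, C_total=6.00, V=5.17; Q2=10.33, Q3=20.67; dissipated=1.042
Op 2: CLOSE 3-2: Q_total=31.00, C_total=6.00, V=5.17; Q3=20.67, Q2=10.33; dissipated=0.000
Op 3: CLOSE 3-1: Q_total=38.67, C_total=8.00, V=4.83; Q3=19.33, Q1=19.33; dissipated=0.444
Op 4: CLOSE 3-1: Q_total=38.67, C_total=8.00, V=4.83; Q3=19.33, Q1=19.33; dissipated=0.000
Final charges: Q1=19.33, Q2=10.33, Q3=19.33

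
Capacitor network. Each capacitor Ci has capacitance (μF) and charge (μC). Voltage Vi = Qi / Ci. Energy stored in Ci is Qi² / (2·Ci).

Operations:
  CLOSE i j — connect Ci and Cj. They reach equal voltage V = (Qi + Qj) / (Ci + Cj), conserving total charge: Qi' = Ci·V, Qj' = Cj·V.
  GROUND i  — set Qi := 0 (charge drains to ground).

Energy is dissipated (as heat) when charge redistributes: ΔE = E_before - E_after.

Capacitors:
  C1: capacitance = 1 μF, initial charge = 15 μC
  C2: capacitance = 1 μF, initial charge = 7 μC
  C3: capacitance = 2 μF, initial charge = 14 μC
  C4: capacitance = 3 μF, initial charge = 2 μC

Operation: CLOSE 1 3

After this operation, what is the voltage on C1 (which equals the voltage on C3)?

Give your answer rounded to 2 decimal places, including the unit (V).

Initial: C1(1μF, Q=15μC, V=15.00V), C2(1μF, Q=7μC, V=7.00V), C3(2μF, Q=14μC, V=7.00V), C4(3μF, Q=2μC, V=0.67V)
Op 1: CLOSE 1-3: Q_total=29.00, C_total=3.00, V=9.67; Q1=9.67, Q3=19.33; dissipated=21.333

Answer: 9.67 V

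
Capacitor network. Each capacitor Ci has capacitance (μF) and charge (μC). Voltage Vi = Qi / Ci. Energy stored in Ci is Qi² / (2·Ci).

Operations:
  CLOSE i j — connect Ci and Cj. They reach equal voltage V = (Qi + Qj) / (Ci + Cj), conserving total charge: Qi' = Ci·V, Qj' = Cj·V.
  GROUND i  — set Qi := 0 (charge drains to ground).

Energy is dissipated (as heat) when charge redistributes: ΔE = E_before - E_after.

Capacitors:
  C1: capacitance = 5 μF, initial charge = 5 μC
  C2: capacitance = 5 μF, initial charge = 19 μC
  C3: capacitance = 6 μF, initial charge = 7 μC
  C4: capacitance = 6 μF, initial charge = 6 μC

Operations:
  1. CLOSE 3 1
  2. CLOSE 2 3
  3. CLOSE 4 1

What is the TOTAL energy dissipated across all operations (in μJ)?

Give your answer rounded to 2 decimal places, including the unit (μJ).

Initial: C1(5μF, Q=5μC, V=1.00V), C2(5μF, Q=19μC, V=3.80V), C3(6μF, Q=7μC, V=1.17V), C4(6μF, Q=6μC, V=1.00V)
Op 1: CLOSE 3-1: Q_total=12.00, C_total=11.00, V=1.09; Q3=6.55, Q1=5.45; dissipated=0.038
Op 2: CLOSE 2-3: Q_total=25.55, C_total=11.00, V=2.32; Q2=11.61, Q3=13.93; dissipated=10.008
Op 3: CLOSE 4-1: Q_total=11.45, C_total=11.00, V=1.04; Q4=6.25, Q1=5.21; dissipated=0.011
Total dissipated: 10.057 μJ

Answer: 10.06 μJ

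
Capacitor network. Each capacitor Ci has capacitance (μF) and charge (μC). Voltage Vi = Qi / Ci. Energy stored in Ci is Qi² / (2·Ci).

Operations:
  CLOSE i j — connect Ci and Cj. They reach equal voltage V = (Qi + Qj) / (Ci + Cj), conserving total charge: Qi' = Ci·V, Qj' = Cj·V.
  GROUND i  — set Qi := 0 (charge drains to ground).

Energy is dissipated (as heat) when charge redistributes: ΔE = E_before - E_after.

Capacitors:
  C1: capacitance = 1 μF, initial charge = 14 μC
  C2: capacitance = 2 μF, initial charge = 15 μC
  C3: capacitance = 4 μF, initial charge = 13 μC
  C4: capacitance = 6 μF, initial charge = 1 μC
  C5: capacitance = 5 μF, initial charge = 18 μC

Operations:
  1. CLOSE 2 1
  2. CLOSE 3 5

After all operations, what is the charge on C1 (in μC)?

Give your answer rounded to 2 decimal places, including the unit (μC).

Answer: 9.67 μC

Derivation:
Initial: C1(1μF, Q=14μC, V=14.00V), C2(2μF, Q=15μC, V=7.50V), C3(4μF, Q=13μC, V=3.25V), C4(6μF, Q=1μC, V=0.17V), C5(5μF, Q=18μC, V=3.60V)
Op 1: CLOSE 2-1: Q_total=29.00, C_total=3.00, V=9.67; Q2=19.33, Q1=9.67; dissipated=14.083
Op 2: CLOSE 3-5: Q_total=31.00, C_total=9.00, V=3.44; Q3=13.78, Q5=17.22; dissipated=0.136
Final charges: Q1=9.67, Q2=19.33, Q3=13.78, Q4=1.00, Q5=17.22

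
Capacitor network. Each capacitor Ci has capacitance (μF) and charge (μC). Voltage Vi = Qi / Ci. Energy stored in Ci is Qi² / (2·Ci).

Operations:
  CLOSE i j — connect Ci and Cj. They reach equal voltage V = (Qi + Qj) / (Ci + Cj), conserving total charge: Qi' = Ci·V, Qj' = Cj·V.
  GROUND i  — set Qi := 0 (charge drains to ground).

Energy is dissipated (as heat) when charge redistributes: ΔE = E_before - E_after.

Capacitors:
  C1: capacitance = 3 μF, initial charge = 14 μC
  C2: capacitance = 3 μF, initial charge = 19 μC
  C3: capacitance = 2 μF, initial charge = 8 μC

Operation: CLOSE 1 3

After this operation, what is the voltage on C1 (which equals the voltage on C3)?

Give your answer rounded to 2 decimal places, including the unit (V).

Answer: 4.40 V

Derivation:
Initial: C1(3μF, Q=14μC, V=4.67V), C2(3μF, Q=19μC, V=6.33V), C3(2μF, Q=8μC, V=4.00V)
Op 1: CLOSE 1-3: Q_total=22.00, C_total=5.00, V=4.40; Q1=13.20, Q3=8.80; dissipated=0.267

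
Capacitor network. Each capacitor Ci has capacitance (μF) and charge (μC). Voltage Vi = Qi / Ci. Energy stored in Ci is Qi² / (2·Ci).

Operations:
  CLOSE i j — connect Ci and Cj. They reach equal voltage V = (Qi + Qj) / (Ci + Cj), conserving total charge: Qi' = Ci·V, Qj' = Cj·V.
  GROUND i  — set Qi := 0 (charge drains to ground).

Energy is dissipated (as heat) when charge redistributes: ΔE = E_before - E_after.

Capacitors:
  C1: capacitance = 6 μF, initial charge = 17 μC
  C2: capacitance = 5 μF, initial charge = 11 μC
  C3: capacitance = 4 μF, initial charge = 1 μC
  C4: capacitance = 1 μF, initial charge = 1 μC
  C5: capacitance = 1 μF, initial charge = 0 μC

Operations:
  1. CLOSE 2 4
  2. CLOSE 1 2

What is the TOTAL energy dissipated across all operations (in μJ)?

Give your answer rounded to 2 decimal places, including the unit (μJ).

Initial: C1(6μF, Q=17μC, V=2.83V), C2(5μF, Q=11μC, V=2.20V), C3(4μF, Q=1μC, V=0.25V), C4(1μF, Q=1μC, V=1.00V), C5(1μF, Q=0μC, V=0.00V)
Op 1: CLOSE 2-4: Q_total=12.00, C_total=6.00, V=2.00; Q2=10.00, Q4=2.00; dissipated=0.600
Op 2: CLOSE 1-2: Q_total=27.00, C_total=11.00, V=2.45; Q1=14.73, Q2=12.27; dissipated=0.947
Total dissipated: 1.547 μJ

Answer: 1.55 μJ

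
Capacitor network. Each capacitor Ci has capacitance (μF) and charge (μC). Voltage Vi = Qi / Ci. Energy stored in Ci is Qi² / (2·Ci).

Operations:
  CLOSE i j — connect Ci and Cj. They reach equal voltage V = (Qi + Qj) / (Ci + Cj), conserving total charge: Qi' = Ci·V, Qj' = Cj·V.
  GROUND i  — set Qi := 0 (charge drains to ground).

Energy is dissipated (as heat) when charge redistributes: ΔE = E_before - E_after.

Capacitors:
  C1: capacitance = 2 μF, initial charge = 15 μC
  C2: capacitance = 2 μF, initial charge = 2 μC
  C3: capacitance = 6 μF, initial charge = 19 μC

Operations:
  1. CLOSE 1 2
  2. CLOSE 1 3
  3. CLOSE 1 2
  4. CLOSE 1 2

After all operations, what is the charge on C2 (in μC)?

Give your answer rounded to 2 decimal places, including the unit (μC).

Answer: 7.69 μC

Derivation:
Initial: C1(2μF, Q=15μC, V=7.50V), C2(2μF, Q=2μC, V=1.00V), C3(6μF, Q=19μC, V=3.17V)
Op 1: CLOSE 1-2: Q_total=17.00, C_total=4.00, V=4.25; Q1=8.50, Q2=8.50; dissipated=21.125
Op 2: CLOSE 1-3: Q_total=27.50, C_total=8.00, V=3.44; Q1=6.88, Q3=20.62; dissipated=0.880
Op 3: CLOSE 1-2: Q_total=15.38, C_total=4.00, V=3.84; Q1=7.69, Q2=7.69; dissipated=0.330
Op 4: CLOSE 1-2: Q_total=15.38, C_total=4.00, V=3.84; Q1=7.69, Q2=7.69; dissipated=0.000
Final charges: Q1=7.69, Q2=7.69, Q3=20.62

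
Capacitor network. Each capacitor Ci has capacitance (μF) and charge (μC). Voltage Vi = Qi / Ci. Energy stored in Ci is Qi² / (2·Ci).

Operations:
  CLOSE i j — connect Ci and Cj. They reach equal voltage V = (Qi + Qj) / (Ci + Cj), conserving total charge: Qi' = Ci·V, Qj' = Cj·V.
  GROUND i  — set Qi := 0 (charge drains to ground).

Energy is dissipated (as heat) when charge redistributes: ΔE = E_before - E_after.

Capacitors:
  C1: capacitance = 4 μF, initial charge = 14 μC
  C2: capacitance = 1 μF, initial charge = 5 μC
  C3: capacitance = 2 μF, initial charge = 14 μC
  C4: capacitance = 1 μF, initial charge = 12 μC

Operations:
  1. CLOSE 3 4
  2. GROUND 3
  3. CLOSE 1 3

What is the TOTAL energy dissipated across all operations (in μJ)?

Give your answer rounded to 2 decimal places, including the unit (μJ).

Answer: 91.61 μJ

Derivation:
Initial: C1(4μF, Q=14μC, V=3.50V), C2(1μF, Q=5μC, V=5.00V), C3(2μF, Q=14μC, V=7.00V), C4(1μF, Q=12μC, V=12.00V)
Op 1: CLOSE 3-4: Q_total=26.00, C_total=3.00, V=8.67; Q3=17.33, Q4=8.67; dissipated=8.333
Op 2: GROUND 3: Q3=0; energy lost=75.111
Op 3: CLOSE 1-3: Q_total=14.00, C_total=6.00, V=2.33; Q1=9.33, Q3=4.67; dissipated=8.167
Total dissipated: 91.611 μJ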